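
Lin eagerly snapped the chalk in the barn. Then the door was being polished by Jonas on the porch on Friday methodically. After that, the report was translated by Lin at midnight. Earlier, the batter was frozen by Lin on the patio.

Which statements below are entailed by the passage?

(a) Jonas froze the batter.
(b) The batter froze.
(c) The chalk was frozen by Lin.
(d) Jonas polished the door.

(b), (d)

(a) Not entailed — the passage has Lin freezing the batter, not Jonas.
(b) Entailed — 'Lin froze the batter' is causative; it entails the inchoative 'the batter froze'.
(c) Not entailed — Lin froze the batter, not the chalk; the chalk belongs to the snapping event.
(d) Entailed — 'polish' is an activity; 'was polishing' entails that some polishing happened, so 'polished' holds.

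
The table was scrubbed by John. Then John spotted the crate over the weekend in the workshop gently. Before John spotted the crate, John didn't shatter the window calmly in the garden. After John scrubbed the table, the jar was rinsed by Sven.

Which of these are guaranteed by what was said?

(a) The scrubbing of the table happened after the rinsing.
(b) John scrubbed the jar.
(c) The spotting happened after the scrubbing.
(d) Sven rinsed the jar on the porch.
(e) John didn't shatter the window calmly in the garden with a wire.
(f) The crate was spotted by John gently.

(a) Not entailed — the narrative places the scrubbing before the rinsing, not after.
(b) Not entailed — John scrubbed the table, not the jar; the jar belongs to the rinsing event.
(c) Entailed — the narrative places the scrubbing before the spotting.
(d) Not entailed — 'on the porch' adds information not in the original event.
(e) Entailed — under negation, adding a further restriction is entailed: if no such shattering event occurred, none occurred with a wire either.
(f) Entailed — this follows by dropping conjuncts from the spotting event's description.

(c), (e), (f)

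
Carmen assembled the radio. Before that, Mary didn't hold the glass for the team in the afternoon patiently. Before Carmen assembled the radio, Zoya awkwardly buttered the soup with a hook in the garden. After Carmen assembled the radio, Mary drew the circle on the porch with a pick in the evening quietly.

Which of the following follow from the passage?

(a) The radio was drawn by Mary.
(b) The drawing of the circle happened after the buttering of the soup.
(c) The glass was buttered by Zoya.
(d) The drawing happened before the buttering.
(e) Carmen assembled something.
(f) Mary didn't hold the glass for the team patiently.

(a) Not entailed — Mary drew the circle, not the radio; the radio belongs to the assembling event.
(b) Entailed — the narrative places the buttering before the drawing.
(c) Not entailed — Zoya buttered the soup, not the glass; the glass belongs to the holding event.
(d) Not entailed — the narrative places the buttering before the drawing, not after.
(e) Entailed — the original entails any weakening of itself; this just generalizes the patient.
(f) Not entailed — dropping 'in the afternoon' under negation is not valid — the original leaves open that Mary held the glass some other way.

(b), (e)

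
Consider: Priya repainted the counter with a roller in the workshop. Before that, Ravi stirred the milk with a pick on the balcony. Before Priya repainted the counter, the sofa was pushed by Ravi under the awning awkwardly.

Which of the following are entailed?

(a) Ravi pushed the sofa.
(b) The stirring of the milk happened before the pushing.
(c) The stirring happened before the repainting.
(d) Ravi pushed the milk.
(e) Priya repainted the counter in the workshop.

(a), (c), (e)

(a) Entailed — every conjunct here is already in the original pushing event.
(b) Not entailed — the narrative doesn't order the stirring relative to the pushing.
(c) Entailed — the narrative places the stirring before the repainting.
(d) Not entailed — Ravi pushed the sofa, not the milk; the milk belongs to the stirring event.
(e) Entailed — the original entails any weakening of itself; this just drops 'with a roller'.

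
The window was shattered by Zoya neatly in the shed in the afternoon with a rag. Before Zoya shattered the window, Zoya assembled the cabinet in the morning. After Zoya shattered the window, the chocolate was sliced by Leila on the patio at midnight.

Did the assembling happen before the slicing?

The narrative orders the assembling before the slicing.

yes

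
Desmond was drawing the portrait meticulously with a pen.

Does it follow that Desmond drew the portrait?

no

'was drawing' is progressive; for an accomplishment like 'draw the portrait', it doesn't entail completion.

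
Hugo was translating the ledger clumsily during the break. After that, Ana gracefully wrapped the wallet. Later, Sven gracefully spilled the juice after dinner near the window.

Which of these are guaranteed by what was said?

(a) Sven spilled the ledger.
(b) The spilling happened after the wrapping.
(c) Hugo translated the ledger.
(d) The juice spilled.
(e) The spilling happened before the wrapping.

(a) Not entailed — Sven spilled the juice, not the ledger; the ledger belongs to the translating event.
(b) Entailed — the narrative places the wrapping before the spilling.
(c) Not entailed — 'was translating' is progressive on an accomplishment; it does not entail the completed 'translated'.
(d) Entailed — 'Sven spilled the juice' is causative; it entails the inchoative 'the juice spilled'.
(e) Not entailed — the narrative places the wrapping before the spilling, not after.

(b), (d)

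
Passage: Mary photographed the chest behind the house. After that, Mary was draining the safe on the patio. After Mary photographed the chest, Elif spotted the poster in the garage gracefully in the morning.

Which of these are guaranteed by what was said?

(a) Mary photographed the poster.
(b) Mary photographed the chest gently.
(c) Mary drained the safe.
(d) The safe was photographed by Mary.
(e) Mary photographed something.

(a) Not entailed — Mary photographed the chest, not the poster; the poster belongs to the spotting event.
(b) Not entailed — 'gently' adds information not in the original event.
(c) Not entailed — 'was draining' is progressive on an accomplishment; it does not entail the completed 'drained'.
(d) Not entailed — Mary photographed the chest, not the safe; the safe belongs to the draining event.
(e) Entailed — dropping 'behind the house' and generalizing the patient leaves a sub-description the original still satisfies.

(e)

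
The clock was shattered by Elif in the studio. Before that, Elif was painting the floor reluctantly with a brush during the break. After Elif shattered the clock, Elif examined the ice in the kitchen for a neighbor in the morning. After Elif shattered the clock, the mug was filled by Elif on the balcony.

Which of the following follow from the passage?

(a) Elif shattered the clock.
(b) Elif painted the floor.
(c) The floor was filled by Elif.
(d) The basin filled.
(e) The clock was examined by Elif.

(a)

(a) Entailed — the original entails any weakening of itself; this just drops 'in the studio'.
(b) Not entailed — 'was painting' is progressive on an accomplishment; it does not entail the completed 'painted'.
(c) Not entailed — Elif filled the mug, not the floor; the floor belongs to the painting event.
(d) Not entailed — the mug is what filled, not the basin.
(e) Not entailed — Elif examined the ice, not the clock; the clock belongs to the shattering event.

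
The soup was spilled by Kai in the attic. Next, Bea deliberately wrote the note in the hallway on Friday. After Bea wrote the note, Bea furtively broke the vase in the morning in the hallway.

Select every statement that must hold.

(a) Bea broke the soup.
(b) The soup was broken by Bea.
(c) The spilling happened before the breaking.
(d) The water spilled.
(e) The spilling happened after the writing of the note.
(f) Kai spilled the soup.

(c), (f)

(a) Not entailed — Bea broke the vase, not the soup; the soup belongs to the spilling event.
(b) Not entailed — Bea broke the vase, not the soup; the soup belongs to the spilling event.
(c) Entailed — the narrative places the spilling before the breaking.
(d) Not entailed — the soup is what spilled, not the water.
(e) Not entailed — the narrative places the spilling before the writing, not after.
(f) Entailed — this follows by dropping conjuncts from the spilling event's description.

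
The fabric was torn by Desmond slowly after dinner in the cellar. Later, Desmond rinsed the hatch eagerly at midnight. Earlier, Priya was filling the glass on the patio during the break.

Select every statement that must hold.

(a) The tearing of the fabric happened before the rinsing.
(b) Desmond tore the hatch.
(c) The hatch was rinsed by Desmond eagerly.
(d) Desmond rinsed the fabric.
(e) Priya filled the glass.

(a) Entailed — the narrative places the tearing before the rinsing.
(b) Not entailed — Desmond tore the fabric, not the hatch; the hatch belongs to the rinsing event.
(c) Entailed — the original entails any weakening of itself; this just drops 'at midnight'.
(d) Not entailed — Desmond rinsed the hatch, not the fabric; the fabric belongs to the tearing event.
(e) Not entailed — 'was filling' is progressive on an accomplishment; it does not entail the completed 'filled'.

(a), (c)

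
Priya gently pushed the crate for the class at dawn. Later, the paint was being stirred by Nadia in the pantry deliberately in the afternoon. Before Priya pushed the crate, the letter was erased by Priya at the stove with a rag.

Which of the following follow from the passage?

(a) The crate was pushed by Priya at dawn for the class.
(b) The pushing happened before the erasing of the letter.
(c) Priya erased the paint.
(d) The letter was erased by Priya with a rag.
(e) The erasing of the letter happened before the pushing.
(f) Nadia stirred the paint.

(a) Entailed — the original entails any weakening of itself; this just drops 'gently'.
(b) Not entailed — the narrative places the erasing before the pushing, not after.
(c) Not entailed — Priya erased the letter, not the paint; the paint belongs to the stirring event.
(d) Entailed — this follows by dropping conjuncts from the erasing event's description.
(e) Entailed — the narrative places the erasing before the pushing.
(f) Entailed — 'stir' is an activity; 'was stirring' entails that some stirring happened, so 'stirred' holds.

(a), (d), (e), (f)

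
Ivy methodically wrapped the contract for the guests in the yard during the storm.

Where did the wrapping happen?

'in the yard' marks the location of the wrapping event.

in the yard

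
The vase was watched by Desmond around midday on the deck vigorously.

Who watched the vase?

'Desmond' marks the agent of the watching event.

Desmond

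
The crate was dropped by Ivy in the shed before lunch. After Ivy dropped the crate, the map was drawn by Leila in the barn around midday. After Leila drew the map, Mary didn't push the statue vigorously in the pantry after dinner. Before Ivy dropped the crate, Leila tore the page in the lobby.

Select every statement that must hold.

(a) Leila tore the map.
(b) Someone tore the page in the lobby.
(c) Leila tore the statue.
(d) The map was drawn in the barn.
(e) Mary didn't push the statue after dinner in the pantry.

(b), (d)

(a) Not entailed — Leila tore the page, not the map; the map belongs to the drawing event.
(b) Entailed — generalizing the agent leaves a sub-description the original still satisfies.
(c) Not entailed — Leila tore the page, not the statue; the statue belongs to the pushing event.
(d) Entailed — every conjunct here is already in the original drawing event.
(e) Not entailed — dropping 'vigorously' under negation is not valid — the original leaves open that Mary pushed the statue some other way.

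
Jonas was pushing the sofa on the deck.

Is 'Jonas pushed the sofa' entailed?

yes

'push' is atelic; if Jonas was pushing the sofa, then Jonas pushed the sofa (for some time).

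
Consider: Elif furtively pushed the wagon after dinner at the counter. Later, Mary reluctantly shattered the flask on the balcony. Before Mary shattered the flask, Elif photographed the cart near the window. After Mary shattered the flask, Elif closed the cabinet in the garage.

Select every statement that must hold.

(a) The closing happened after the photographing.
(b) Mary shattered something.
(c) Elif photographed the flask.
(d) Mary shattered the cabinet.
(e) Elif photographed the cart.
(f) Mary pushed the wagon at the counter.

(a) Entailed — the narrative places the photographing before the closing.
(b) Entailed — the original entails any weakening of itself; this just drops 'reluctantly', 'on the balcony' and generalizes the patient.
(c) Not entailed — Elif photographed the cart, not the flask; the flask belongs to the shattering event.
(d) Not entailed — Mary shattered the flask, not the cabinet; the cabinet belongs to the closing event.
(e) Entailed — every conjunct here is already in the original photographing event.
(f) Not entailed — the passage has Elif pushing the wagon, not Mary.

(a), (b), (e)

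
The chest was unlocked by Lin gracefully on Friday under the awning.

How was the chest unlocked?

'gracefully' marks the manner of the unlocking event.

gracefully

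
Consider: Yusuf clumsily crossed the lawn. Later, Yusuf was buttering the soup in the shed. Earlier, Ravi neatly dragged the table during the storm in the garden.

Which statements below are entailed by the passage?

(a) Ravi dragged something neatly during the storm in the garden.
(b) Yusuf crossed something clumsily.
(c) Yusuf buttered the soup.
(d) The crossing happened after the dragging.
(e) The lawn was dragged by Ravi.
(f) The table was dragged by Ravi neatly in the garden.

(a), (b), (f)

(a) Entailed — generalizing the patient leaves a sub-description the original still satisfies.
(b) Entailed — this follows by dropping conjuncts from the crossing event's description.
(c) Not entailed — 'was buttering' is progressive on an accomplishment; it does not entail the completed 'buttered'.
(d) Not entailed — the narrative doesn't order the dragging relative to the crossing.
(e) Not entailed — Ravi dragged the table, not the lawn; the lawn belongs to the crossing event.
(f) Entailed — the original entails any weakening of itself; this just drops 'during the storm'.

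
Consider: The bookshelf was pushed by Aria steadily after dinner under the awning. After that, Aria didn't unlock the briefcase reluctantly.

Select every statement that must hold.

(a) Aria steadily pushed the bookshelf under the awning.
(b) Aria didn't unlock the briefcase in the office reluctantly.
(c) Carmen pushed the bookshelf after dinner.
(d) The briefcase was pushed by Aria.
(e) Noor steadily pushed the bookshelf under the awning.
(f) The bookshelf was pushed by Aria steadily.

(a), (b), (f)

(a) Entailed — the original entails any weakening of itself; this just drops 'after dinner'.
(b) Entailed — under negation, adding a further restriction is entailed: if no such unlocking event occurred, none occurred in the office either.
(c) Not entailed — the passage has Aria pushing the bookshelf, not Carmen.
(d) Not entailed — Aria pushed the bookshelf, not the briefcase; the briefcase belongs to the unlocking event.
(e) Not entailed — the passage has Aria pushing the bookshelf, not Noor.
(f) Entailed — this follows by dropping conjuncts from the pushing event's description.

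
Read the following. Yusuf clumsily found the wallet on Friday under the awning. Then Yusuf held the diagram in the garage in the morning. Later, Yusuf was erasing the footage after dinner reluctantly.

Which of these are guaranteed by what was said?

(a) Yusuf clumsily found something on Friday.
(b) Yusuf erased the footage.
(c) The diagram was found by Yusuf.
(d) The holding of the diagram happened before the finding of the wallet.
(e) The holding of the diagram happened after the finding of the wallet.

(a) Entailed — dropping 'under the awning' and generalizing the patient leaves a sub-description the original still satisfies.
(b) Not entailed — 'was erasing' is progressive on an accomplishment; it does not entail the completed 'erased'.
(c) Not entailed — Yusuf found the wallet, not the diagram; the diagram belongs to the holding event.
(d) Not entailed — the narrative places the finding before the holding, not after.
(e) Entailed — the narrative places the finding before the holding.

(a), (e)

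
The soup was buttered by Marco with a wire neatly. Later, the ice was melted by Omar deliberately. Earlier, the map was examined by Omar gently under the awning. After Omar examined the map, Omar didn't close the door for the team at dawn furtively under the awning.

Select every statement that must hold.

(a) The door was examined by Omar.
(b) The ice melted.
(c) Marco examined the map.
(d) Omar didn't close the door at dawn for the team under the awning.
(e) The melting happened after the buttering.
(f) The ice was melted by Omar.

(b), (e), (f)

(a) Not entailed — Omar examined the map, not the door; the door belongs to the closing event.
(b) Entailed — 'Omar melted the ice' is causative; it entails the inchoative 'the ice melted'.
(c) Not entailed — the passage has Omar examining the map, not Marco.
(d) Not entailed — dropping 'furtively' under negation is not valid — the original leaves open that Omar closed the door some other way.
(e) Entailed — the narrative places the buttering before the melting.
(f) Entailed — dropping 'deliberately' leaves a sub-description the original still satisfies.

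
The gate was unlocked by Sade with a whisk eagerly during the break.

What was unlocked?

'the gate' marks the patient of the unlocking event.

the gate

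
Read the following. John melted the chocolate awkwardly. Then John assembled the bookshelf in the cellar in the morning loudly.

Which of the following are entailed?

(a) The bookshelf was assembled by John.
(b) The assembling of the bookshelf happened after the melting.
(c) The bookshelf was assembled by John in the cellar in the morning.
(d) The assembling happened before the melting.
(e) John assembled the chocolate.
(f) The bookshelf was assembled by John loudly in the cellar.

(a), (b), (c), (f)

(a) Entailed — the original entails any weakening of itself; this just drops 'loudly', 'in the morning', 'in the cellar'.
(b) Entailed — the narrative places the melting before the assembling.
(c) Entailed — the original entails any weakening of itself; this just drops 'loudly'.
(d) Not entailed — the narrative places the melting before the assembling, not after.
(e) Not entailed — John assembled the bookshelf, not the chocolate; the chocolate belongs to the melting event.
(f) Entailed — dropping 'in the morning' leaves a sub-description the original still satisfies.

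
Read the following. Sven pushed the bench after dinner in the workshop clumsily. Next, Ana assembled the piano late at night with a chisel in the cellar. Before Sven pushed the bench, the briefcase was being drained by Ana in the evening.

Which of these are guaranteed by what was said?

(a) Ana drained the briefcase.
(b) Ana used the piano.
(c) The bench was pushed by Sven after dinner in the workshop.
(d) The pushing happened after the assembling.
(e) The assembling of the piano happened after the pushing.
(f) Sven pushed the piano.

(c), (e)

(a) Not entailed — 'was draining' is progressive on an accomplishment; it does not entail the completed 'drained'.
(b) Not entailed — the piano is the patient, not an instrument — Ana used a chisel.
(c) Entailed — every conjunct here is already in the original pushing event.
(d) Not entailed — the narrative places the pushing before the assembling, not after.
(e) Entailed — the narrative places the pushing before the assembling.
(f) Not entailed — Sven pushed the bench, not the piano; the piano belongs to the assembling event.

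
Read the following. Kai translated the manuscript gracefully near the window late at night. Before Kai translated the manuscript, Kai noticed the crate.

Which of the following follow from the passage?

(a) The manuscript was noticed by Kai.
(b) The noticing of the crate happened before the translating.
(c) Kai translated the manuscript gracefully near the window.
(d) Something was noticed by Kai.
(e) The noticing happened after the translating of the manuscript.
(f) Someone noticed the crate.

(b), (c), (d), (f)

(a) Not entailed — Kai noticed the crate, not the manuscript; the manuscript belongs to the translating event.
(b) Entailed — the narrative places the noticing before the translating.
(c) Entailed — the original entails any weakening of itself; this just drops 'late at night'.
(d) Entailed — generalizing the patient leaves a sub-description the original still satisfies.
(e) Not entailed — the narrative places the noticing before the translating, not after.
(f) Entailed — the original entails any weakening of itself; this just generalizes the agent.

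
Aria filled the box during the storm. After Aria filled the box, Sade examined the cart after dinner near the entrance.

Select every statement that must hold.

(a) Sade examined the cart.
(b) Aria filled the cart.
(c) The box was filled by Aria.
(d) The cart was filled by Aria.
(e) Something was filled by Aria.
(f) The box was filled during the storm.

(a) Entailed — the original entails any weakening of itself; this just drops 'after dinner', 'near the entrance'.
(b) Not entailed — Aria filled the box, not the cart; the cart belongs to the examining event.
(c) Entailed — this follows by dropping conjuncts from the filling event's description.
(d) Not entailed — Aria filled the box, not the cart; the cart belongs to the examining event.
(e) Entailed — dropping 'during the storm' and generalizing the patient leaves a sub-description the original still satisfies.
(f) Entailed — this follows by dropping conjuncts from the filling event's description.

(a), (c), (e), (f)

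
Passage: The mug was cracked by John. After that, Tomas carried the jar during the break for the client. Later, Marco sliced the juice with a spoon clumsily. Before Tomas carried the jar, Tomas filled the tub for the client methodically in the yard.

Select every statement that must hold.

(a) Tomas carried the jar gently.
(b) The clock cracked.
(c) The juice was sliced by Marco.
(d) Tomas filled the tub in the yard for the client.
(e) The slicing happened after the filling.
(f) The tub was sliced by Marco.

(c), (d), (e)

(a) Not entailed — 'gently' adds information not in the original event.
(b) Not entailed — the mug is what cracked, not the clock.
(c) Entailed — dropping 'clumsily', 'with a spoon' leaves a sub-description the original still satisfies.
(d) Entailed — this follows by dropping conjuncts from the filling event's description.
(e) Entailed — the narrative places the filling before the slicing.
(f) Not entailed — Marco sliced the juice, not the tub; the tub belongs to the filling event.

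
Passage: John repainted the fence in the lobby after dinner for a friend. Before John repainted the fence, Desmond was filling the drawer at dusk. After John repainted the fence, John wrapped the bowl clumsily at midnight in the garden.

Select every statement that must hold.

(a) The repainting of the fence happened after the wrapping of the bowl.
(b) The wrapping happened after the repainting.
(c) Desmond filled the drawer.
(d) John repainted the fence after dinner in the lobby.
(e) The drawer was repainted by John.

(b), (d)

(a) Not entailed — the narrative places the repainting before the wrapping, not after.
(b) Entailed — the narrative places the repainting before the wrapping.
(c) Not entailed — 'was filling' is progressive on an accomplishment; it does not entail the completed 'filled'.
(d) Entailed — every conjunct here is already in the original repainting event.
(e) Not entailed — John repainted the fence, not the drawer; the drawer belongs to the filling event.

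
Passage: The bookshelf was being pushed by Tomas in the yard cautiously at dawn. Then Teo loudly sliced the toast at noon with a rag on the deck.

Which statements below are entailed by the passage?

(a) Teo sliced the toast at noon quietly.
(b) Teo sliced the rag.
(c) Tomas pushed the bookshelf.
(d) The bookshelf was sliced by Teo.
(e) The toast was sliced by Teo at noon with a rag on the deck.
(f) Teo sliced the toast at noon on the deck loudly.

(a) Not entailed — 'quietly' adds a manner not in (and inconsistent with) the original.
(b) Not entailed — the rag is the instrument, not what was sliced.
(c) Entailed — 'push' is an activity; 'was pushing' entails that some pushing happened, so 'pushed' holds.
(d) Not entailed — Teo sliced the toast, not the bookshelf; the bookshelf belongs to the pushing event.
(e) Entailed — this follows by dropping conjuncts from the slicing event's description.
(f) Entailed — this follows by dropping conjuncts from the slicing event's description.

(c), (e), (f)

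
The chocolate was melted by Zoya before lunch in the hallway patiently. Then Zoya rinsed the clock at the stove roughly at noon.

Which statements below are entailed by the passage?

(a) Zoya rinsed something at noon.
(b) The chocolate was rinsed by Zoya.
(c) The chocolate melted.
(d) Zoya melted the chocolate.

(a), (c), (d)

(a) Entailed — every conjunct here is already in the original rinsing event.
(b) Not entailed — Zoya rinsed the clock, not the chocolate; the chocolate belongs to the melting event.
(c) Entailed — 'Zoya melted the chocolate' is causative; it entails the inchoative 'the chocolate melted'.
(d) Entailed — dropping 'patiently', 'in the hallway', 'before lunch' leaves a sub-description the original still satisfies.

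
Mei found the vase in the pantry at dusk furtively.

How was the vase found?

'furtively' marks the manner of the finding event.

furtively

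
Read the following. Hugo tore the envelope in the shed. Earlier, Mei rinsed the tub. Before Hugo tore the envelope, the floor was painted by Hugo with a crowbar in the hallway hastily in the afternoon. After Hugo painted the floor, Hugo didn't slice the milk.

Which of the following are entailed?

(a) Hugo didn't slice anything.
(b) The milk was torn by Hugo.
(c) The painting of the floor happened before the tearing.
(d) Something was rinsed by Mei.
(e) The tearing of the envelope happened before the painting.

(c), (d)

(a) Not entailed — the original only denies this specific event; Hugo may have sliced something else.
(b) Not entailed — Hugo tore the envelope, not the milk; the milk belongs to the slicing event.
(c) Entailed — the narrative places the painting before the tearing.
(d) Entailed — this follows by dropping conjuncts from the rinsing event's description.
(e) Not entailed — the narrative places the painting before the tearing, not after.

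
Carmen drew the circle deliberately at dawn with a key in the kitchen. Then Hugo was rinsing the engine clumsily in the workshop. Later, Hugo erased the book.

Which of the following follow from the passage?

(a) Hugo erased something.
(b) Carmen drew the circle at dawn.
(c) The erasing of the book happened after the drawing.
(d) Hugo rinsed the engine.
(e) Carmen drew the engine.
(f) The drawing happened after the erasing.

(a) Entailed — this follows by dropping conjuncts from the erasing event's description.
(b) Entailed — this follows by dropping conjuncts from the drawing event's description.
(c) Entailed — the narrative places the drawing before the erasing.
(d) Entailed — 'rinse' is an activity; 'was rinsing' entails that some rinsing happened, so 'rinsed' holds.
(e) Not entailed — Carmen drew the circle, not the engine; the engine belongs to the rinsing event.
(f) Not entailed — the narrative places the drawing before the erasing, not after.

(a), (b), (c), (d)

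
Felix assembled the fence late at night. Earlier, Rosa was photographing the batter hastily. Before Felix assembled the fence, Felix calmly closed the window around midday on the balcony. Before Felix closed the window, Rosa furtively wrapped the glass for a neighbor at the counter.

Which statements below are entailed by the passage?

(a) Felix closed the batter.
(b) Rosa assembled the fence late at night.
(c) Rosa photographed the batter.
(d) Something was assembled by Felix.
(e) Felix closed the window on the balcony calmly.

(d), (e)

(a) Not entailed — Felix closed the window, not the batter; the batter belongs to the photographing event.
(b) Not entailed — the passage has Felix assembling the fence, not Rosa.
(c) Not entailed — 'was photographing' is progressive on an accomplishment; it does not entail the completed 'photographed'.
(d) Entailed — this follows by dropping conjuncts from the assembling event's description.
(e) Entailed — the original entails any weakening of itself; this just drops 'around midday'.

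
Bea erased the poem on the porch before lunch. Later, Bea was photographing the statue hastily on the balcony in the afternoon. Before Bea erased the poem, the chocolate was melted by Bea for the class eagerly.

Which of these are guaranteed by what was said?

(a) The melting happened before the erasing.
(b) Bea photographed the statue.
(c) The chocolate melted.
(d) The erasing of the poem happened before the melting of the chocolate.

(a) Entailed — the narrative places the melting before the erasing.
(b) Not entailed — 'was photographing' is progressive on an accomplishment; it does not entail the completed 'photographed'.
(c) Entailed — 'Bea melted the chocolate' is causative; it entails the inchoative 'the chocolate melted'.
(d) Not entailed — the narrative places the melting before the erasing, not after.

(a), (c)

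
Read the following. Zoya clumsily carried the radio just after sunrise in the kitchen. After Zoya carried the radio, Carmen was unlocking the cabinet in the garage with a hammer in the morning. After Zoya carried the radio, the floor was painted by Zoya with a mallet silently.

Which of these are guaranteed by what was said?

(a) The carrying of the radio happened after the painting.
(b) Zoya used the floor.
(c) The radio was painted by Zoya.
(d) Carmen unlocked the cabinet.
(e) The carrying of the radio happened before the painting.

(e)

(a) Not entailed — the narrative places the carrying before the painting, not after.
(b) Not entailed — the floor is the patient, not an instrument — Zoya used a mallet.
(c) Not entailed — Zoya painted the floor, not the radio; the radio belongs to the carrying event.
(d) Not entailed — 'was unlocking' is progressive on an accomplishment; it does not entail the completed 'unlocked'.
(e) Entailed — the narrative places the carrying before the painting.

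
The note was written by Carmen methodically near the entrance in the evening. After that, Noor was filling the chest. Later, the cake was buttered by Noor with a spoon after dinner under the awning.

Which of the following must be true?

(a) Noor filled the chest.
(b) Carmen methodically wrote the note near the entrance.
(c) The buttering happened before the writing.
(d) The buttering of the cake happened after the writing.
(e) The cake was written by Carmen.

(b), (d)

(a) Not entailed — 'was filling' is progressive on an accomplishment; it does not entail the completed 'filled'.
(b) Entailed — the original entails any weakening of itself; this just drops 'in the evening'.
(c) Not entailed — the narrative places the writing before the buttering, not after.
(d) Entailed — the narrative places the writing before the buttering.
(e) Not entailed — Carmen wrote the note, not the cake; the cake belongs to the buttering event.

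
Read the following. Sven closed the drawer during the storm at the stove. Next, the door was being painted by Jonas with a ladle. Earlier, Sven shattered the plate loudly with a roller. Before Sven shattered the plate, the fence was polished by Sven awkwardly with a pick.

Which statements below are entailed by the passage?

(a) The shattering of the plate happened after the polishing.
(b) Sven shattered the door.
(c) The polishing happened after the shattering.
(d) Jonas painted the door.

(a)

(a) Entailed — the narrative places the polishing before the shattering.
(b) Not entailed — Sven shattered the plate, not the door; the door belongs to the painting event.
(c) Not entailed — the narrative places the polishing before the shattering, not after.
(d) Not entailed — 'was painting' is progressive on an accomplishment; it does not entail the completed 'painted'.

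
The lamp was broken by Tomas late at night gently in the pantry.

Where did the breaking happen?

in the pantry

'in the pantry' marks the location of the breaking event.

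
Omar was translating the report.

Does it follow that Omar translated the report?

no

'was translating' is progressive; for an accomplishment like 'translate the report', it doesn't entail completion.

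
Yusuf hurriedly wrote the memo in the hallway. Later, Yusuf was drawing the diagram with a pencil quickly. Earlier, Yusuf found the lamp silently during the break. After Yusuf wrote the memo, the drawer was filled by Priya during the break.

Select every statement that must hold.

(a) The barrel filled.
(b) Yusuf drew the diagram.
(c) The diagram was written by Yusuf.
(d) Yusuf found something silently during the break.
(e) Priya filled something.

(a) Not entailed — the drawer is what filled, not the barrel.
(b) Not entailed — 'was drawing' is progressive on an accomplishment; it does not entail the completed 'drew'.
(c) Not entailed — Yusuf wrote the memo, not the diagram; the diagram belongs to the drawing event.
(d) Entailed — this follows by dropping conjuncts from the finding event's description.
(e) Entailed — every conjunct here is already in the original filling event.

(d), (e)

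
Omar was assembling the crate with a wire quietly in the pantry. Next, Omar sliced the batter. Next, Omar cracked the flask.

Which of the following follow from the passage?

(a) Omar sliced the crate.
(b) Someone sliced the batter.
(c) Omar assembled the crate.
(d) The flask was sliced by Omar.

(a) Not entailed — Omar sliced the batter, not the crate; the crate belongs to the assembling event.
(b) Entailed — generalizing the agent leaves a sub-description the original still satisfies.
(c) Not entailed — 'was assembling' is progressive on an accomplishment; it does not entail the completed 'assembled'.
(d) Not entailed — Omar sliced the batter, not the flask; the flask belongs to the cracking event.

(b)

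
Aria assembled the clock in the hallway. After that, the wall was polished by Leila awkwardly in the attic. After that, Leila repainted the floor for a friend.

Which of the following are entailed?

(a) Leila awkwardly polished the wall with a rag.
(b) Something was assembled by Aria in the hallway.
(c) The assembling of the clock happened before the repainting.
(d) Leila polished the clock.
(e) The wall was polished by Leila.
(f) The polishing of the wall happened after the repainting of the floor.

(a) Not entailed — 'with a rag' adds information not in the original event.
(b) Entailed — this follows by dropping conjuncts from the assembling event's description.
(c) Entailed — the narrative places the assembling before the repainting.
(d) Not entailed — Leila polished the wall, not the clock; the clock belongs to the assembling event.
(e) Entailed — the original entails any weakening of itself; this just drops 'awkwardly', 'in the attic'.
(f) Not entailed — the narrative places the polishing before the repainting, not after.

(b), (c), (e)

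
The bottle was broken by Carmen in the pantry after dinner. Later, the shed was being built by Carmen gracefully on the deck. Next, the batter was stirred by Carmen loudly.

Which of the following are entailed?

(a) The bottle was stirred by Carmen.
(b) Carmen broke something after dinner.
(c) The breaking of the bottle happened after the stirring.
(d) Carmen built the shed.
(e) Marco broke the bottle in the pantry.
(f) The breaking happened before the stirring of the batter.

(b), (f)

(a) Not entailed — Carmen stirred the batter, not the bottle; the bottle belongs to the breaking event.
(b) Entailed — every conjunct here is already in the original breaking event.
(c) Not entailed — the narrative places the breaking before the stirring, not after.
(d) Not entailed — 'was building' is progressive on an accomplishment; it does not entail the completed 'built'.
(e) Not entailed — the passage has Carmen breaking the bottle, not Marco.
(f) Entailed — the narrative places the breaking before the stirring.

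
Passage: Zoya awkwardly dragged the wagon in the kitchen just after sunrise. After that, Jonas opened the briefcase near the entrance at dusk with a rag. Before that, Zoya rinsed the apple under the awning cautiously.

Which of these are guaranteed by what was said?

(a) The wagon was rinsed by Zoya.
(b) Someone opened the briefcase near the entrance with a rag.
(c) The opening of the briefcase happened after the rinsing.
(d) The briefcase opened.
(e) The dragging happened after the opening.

(b), (c), (d)

(a) Not entailed — Zoya rinsed the apple, not the wagon; the wagon belongs to the dragging event.
(b) Entailed — dropping 'at dusk' and generalizing the agent leaves a sub-description the original still satisfies.
(c) Entailed — the narrative places the rinsing before the opening.
(d) Entailed — 'Jonas opened the briefcase' is causative; it entails the inchoative 'the briefcase opened'.
(e) Not entailed — the narrative places the dragging before the opening, not after.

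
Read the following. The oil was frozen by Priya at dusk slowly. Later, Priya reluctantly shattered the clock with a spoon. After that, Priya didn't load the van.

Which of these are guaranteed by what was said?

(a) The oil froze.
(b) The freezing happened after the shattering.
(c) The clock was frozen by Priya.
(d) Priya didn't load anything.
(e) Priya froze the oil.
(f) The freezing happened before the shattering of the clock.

(a) Entailed — 'Priya froze the oil' is causative; it entails the inchoative 'the oil froze'.
(b) Not entailed — the narrative places the freezing before the shattering, not after.
(c) Not entailed — Priya froze the oil, not the clock; the clock belongs to the shattering event.
(d) Not entailed — the original only denies this specific event; Priya may have loaded something else.
(e) Entailed — every conjunct here is already in the original freezing event.
(f) Entailed — the narrative places the freezing before the shattering.

(a), (e), (f)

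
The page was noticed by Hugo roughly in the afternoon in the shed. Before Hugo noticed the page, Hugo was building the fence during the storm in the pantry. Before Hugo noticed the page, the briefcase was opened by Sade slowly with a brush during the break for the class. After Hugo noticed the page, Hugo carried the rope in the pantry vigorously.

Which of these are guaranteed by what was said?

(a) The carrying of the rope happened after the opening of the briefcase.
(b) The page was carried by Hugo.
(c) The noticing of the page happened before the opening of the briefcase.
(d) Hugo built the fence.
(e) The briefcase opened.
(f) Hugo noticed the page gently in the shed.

(a), (e)

(a) Entailed — the narrative places the opening before the carrying.
(b) Not entailed — Hugo carried the rope, not the page; the page belongs to the noticing event.
(c) Not entailed — the narrative places the opening before the noticing, not after.
(d) Not entailed — 'was building' is progressive on an accomplishment; it does not entail the completed 'built'.
(e) Entailed — 'Sade opened the briefcase' is causative; it entails the inchoative 'the briefcase opened'.
(f) Not entailed — 'gently' adds a manner not in (and inconsistent with) the original.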